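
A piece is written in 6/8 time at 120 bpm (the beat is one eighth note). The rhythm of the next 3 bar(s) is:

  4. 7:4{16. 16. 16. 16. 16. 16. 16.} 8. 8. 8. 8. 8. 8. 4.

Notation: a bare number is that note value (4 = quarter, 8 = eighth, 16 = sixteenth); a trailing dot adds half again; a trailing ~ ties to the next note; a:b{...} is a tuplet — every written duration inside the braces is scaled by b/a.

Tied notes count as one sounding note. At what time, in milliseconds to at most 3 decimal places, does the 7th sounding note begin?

1. 0.0ms @ 0 + 1500.0ms (3)
2. 1500.0ms @ 3 + 214.286ms (3/7)
3. 1714.286ms @ 24/7 + 214.286ms (3/7)
4. 1928.571ms @ 27/7 + 214.286ms (3/7)
5. 2142.857ms @ 30/7 + 214.286ms (3/7)
6. 2357.143ms @ 33/7 + 214.286ms (3/7)
7. 2571.429ms @ 36/7 + 214.286ms (3/7)
8. 2785.714ms @ 39/7 + 214.286ms (3/7)
9. 3000.0ms @ 6 + 750.0ms (3/2)
10. 3750.0ms @ 15/2 + 750.0ms (3/2)
11. 4500.0ms @ 9 + 750.0ms (3/2)
12. 5250.0ms @ 21/2 + 750.0ms (3/2)
13. 6000.0ms @ 12 + 750.0ms (3/2)
14. 6750.0ms @ 27/2 + 750.0ms (3/2)
15. 7500.0ms @ 15 + 1500.0ms (3)

note 7 onset = 36/7b = 2571.429ms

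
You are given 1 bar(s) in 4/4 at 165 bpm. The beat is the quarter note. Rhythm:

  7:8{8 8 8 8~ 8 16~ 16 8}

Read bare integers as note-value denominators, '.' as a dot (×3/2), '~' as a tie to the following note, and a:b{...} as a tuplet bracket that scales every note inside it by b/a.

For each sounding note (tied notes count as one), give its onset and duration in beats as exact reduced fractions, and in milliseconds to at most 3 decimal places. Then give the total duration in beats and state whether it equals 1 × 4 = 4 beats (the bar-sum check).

1) 0.0ms=0b +207.792ms=4/7b
2) 207.792ms=4/7b +207.792ms=4/7b
3) 415.584ms=8/7b +207.792ms=4/7b
4) 623.377ms=12/7b +415.584ms=8/7b
5) 1038.961ms=20/7b +207.792ms=4/7b
6) 1246.753ms=24/7b +207.792ms=4/7b
Σ=4b of 4 (165bpm 4/4) — PASS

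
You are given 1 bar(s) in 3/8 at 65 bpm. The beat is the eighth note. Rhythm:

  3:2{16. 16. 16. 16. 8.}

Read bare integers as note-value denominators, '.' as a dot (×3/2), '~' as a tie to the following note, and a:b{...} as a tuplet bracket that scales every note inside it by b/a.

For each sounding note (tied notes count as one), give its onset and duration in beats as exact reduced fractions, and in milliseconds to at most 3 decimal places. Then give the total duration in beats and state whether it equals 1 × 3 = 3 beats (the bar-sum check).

1) 0.0ms=0b +461.538ms=1/2b
2) 461.538ms=1/2b +461.538ms=1/2b
3) 923.077ms=1b +461.538ms=1/2b
4) 1384.615ms=3/2b +461.538ms=1/2b
5) 1846.154ms=2b +923.077ms=1b
Σ=3b of 3 (65bpm 3/8) — PASS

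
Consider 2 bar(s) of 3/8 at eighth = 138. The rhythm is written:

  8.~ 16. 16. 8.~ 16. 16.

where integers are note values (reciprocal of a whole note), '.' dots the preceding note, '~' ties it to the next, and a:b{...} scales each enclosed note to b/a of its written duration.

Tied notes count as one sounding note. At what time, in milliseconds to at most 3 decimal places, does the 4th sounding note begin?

note 4 onset = 21/4b = 2282.609ms

1. 0.0ms @ 0 + 978.261ms (9/4)
2. 978.261ms @ 9/4 + 326.087ms (3/4)
3. 1304.348ms @ 3 + 978.261ms (9/4)
4. 2282.609ms @ 21/4 + 326.087ms (3/4)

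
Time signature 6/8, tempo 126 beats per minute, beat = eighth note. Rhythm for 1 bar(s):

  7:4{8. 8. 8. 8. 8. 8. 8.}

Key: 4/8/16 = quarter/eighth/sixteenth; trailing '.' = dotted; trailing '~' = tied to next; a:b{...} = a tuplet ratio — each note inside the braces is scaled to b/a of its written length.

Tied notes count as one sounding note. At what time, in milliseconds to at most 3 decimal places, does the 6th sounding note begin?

note 6 onset = 30/7b = 2040.816ms

1. 0.0ms @ 0 + 408.163ms (6/7)
2. 408.163ms @ 6/7 + 408.163ms (6/7)
3. 816.327ms @ 12/7 + 408.163ms (6/7)
4. 1224.49ms @ 18/7 + 408.163ms (6/7)
5. 1632.653ms @ 24/7 + 408.163ms (6/7)
6. 2040.816ms @ 30/7 + 408.163ms (6/7)
7. 2448.98ms @ 36/7 + 408.163ms (6/7)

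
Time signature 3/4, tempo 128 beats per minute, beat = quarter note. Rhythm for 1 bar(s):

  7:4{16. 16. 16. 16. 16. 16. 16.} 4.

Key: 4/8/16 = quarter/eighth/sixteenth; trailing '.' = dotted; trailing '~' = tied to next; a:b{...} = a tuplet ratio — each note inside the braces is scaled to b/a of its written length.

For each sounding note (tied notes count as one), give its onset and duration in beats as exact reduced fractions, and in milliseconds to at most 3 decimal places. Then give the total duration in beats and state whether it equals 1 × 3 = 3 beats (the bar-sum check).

1) 0.0ms=0b +100.446ms=3/14b
2) 100.446ms=3/14b +100.446ms=3/14b
3) 200.893ms=3/7b +100.446ms=3/14b
4) 301.339ms=9/14b +100.446ms=3/14b
5) 401.786ms=6/7b +100.446ms=3/14b
6) 502.232ms=15/14b +100.446ms=3/14b
7) 602.679ms=9/7b +100.446ms=3/14b
8) 703.125ms=3/2b +703.125ms=3/2b
Σ=3b of 3 (128bpm 3/4) — PASS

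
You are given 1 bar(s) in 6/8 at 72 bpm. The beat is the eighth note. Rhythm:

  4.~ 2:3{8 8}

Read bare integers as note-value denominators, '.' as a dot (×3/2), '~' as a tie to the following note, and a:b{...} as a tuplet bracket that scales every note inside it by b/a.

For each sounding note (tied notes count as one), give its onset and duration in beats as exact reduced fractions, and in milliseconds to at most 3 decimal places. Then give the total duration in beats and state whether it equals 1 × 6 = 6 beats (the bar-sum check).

1) 0.0ms=0b +3750.0ms=9/2b
2) 3750.0ms=9/2b +1250.0ms=3/2b
Σ=6b of 6 (72bpm 6/8) — PASS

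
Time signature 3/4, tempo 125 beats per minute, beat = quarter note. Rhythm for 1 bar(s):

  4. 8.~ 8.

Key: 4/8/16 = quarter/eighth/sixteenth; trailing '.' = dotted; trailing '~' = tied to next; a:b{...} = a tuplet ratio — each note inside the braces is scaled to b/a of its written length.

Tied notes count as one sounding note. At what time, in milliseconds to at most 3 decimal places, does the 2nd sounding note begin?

note 2 onset = 3/2b = 720.0ms

1. 0.0ms @ 0 + 720.0ms (3/2)
2. 720.0ms @ 3/2 + 720.0ms (3/2)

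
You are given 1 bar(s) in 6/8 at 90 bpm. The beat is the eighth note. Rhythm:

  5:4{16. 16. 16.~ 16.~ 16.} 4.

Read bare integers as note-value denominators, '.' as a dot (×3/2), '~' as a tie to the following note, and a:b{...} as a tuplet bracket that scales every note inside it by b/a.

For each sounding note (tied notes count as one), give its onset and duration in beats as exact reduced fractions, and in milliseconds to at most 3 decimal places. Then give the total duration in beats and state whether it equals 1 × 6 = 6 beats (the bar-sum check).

1) 0.0ms=0b +400.0ms=3/5b
2) 400.0ms=3/5b +400.0ms=3/5b
3) 800.0ms=6/5b +1200.0ms=9/5b
4) 2000.0ms=3b +2000.0ms=3b
Σ=6b of 6 (90bpm 6/8) — PASS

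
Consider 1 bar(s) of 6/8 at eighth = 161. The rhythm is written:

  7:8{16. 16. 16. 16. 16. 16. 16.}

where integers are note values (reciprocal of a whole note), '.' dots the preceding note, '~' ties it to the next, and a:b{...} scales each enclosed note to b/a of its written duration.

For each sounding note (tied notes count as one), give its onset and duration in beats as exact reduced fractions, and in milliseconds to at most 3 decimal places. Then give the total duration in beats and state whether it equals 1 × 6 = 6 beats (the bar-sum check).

1) 0.0ms=0b +319.432ms=6/7b
2) 319.432ms=6/7b +319.432ms=6/7b
3) 638.864ms=12/7b +319.432ms=6/7b
4) 958.296ms=18/7b +319.432ms=6/7b
5) 1277.728ms=24/7b +319.432ms=6/7b
6) 1597.161ms=30/7b +319.432ms=6/7b
7) 1916.593ms=36/7b +319.432ms=6/7b
Σ=6b of 6 (161bpm 6/8) — PASS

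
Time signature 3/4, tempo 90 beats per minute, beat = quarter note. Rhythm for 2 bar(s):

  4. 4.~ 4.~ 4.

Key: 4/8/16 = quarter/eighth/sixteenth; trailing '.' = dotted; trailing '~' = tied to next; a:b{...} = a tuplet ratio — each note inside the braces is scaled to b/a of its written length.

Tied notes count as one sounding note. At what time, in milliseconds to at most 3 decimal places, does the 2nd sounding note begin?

1. 0.0ms @ 0 + 1000.0ms (3/2)
2. 1000.0ms @ 3/2 + 3000.0ms (9/2)

note 2 onset = 3/2b = 1000.0ms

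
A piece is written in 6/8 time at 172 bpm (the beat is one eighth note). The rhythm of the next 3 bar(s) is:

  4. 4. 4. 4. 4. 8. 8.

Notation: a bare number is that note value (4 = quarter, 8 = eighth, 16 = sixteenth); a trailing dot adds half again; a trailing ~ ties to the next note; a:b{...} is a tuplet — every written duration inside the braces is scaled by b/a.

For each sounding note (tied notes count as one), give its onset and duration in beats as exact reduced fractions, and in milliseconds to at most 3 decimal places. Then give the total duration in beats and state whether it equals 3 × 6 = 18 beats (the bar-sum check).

1) 0.0ms=0b +1046.512ms=3b
2) 1046.512ms=3b +1046.512ms=3b
3) 2093.023ms=6b +1046.512ms=3b
4) 3139.535ms=9b +1046.512ms=3b
5) 4186.047ms=12b +1046.512ms=3b
6) 5232.558ms=15b +523.256ms=3/2b
7) 5755.814ms=33/2b +523.256ms=3/2b
Σ=18b of 18 (172bpm 6/8) — PASS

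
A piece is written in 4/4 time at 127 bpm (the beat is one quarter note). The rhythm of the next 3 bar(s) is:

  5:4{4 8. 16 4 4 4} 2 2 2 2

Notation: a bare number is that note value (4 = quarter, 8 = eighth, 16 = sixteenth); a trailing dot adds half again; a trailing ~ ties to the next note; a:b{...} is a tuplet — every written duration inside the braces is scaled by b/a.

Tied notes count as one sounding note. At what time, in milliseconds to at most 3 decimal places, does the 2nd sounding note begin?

note 2 onset = 4/5b = 377.953ms

1. 0.0ms @ 0 + 377.953ms (4/5)
2. 377.953ms @ 4/5 + 283.465ms (3/5)
3. 661.417ms @ 7/5 + 94.488ms (1/5)
4. 755.906ms @ 8/5 + 377.953ms (4/5)
5. 1133.858ms @ 12/5 + 377.953ms (4/5)
6. 1511.811ms @ 16/5 + 377.953ms (4/5)
7. 1889.764ms @ 4 + 944.882ms (2)
8. 2834.646ms @ 6 + 944.882ms (2)
9. 3779.528ms @ 8 + 944.882ms (2)
10. 4724.409ms @ 10 + 944.882ms (2)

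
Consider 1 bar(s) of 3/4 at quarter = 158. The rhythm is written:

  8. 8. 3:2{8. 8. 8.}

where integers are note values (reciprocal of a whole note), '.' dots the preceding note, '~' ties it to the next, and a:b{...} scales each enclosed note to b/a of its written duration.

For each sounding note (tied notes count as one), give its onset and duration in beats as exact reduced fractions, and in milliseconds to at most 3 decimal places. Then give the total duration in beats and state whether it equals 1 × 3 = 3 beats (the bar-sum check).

1) 0.0ms=0b +284.81ms=3/4b
2) 284.81ms=3/4b +284.81ms=3/4b
3) 569.62ms=3/2b +189.873ms=1/2b
4) 759.494ms=2b +189.873ms=1/2b
5) 949.367ms=5/2b +189.873ms=1/2b
Σ=3b of 3 (158bpm 3/4) — PASS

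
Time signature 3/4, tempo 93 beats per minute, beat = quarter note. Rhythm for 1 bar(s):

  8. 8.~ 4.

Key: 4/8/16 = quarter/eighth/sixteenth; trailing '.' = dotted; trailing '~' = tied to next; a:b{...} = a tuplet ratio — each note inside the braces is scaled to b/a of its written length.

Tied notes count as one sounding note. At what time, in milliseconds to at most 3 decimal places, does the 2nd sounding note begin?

note 2 onset = 3/4b = 483.871ms

1. 0.0ms @ 0 + 483.871ms (3/4)
2. 483.871ms @ 3/4 + 1451.613ms (9/4)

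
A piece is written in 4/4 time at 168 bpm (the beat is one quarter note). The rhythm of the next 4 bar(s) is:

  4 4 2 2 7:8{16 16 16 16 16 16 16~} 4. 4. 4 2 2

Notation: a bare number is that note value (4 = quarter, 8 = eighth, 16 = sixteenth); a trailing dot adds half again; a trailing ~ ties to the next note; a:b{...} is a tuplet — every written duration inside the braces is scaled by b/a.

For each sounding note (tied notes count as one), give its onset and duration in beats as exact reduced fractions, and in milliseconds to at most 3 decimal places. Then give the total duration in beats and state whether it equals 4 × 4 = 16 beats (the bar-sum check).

1) 0.0ms=0b +357.143ms=1b
2) 357.143ms=1b +357.143ms=1b
3) 714.286ms=2b +714.286ms=2b
4) 1428.571ms=4b +714.286ms=2b
5) 2142.857ms=6b +102.041ms=2/7b
6) 2244.898ms=44/7b +102.041ms=2/7b
7) 2346.939ms=46/7b +102.041ms=2/7b
8) 2448.98ms=48/7b +102.041ms=2/7b
9) 2551.02ms=50/7b +102.041ms=2/7b
10) 2653.061ms=52/7b +102.041ms=2/7b
11) 2755.102ms=54/7b +637.755ms=25/14b
12) 3392.857ms=19/2b +535.714ms=3/2b
13) 3928.571ms=11b +357.143ms=1b
14) 4285.714ms=12b +714.286ms=2b
15) 5000.0ms=14b +714.286ms=2b
Σ=16b of 16 (168bpm 4/4) — PASS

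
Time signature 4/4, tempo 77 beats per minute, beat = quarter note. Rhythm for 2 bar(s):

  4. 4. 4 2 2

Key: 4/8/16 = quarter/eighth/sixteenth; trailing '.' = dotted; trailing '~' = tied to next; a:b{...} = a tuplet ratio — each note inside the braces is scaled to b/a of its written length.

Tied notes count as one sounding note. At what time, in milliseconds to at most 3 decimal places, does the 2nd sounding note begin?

note 2 onset = 3/2b = 1168.831ms

1. 0.0ms @ 0 + 1168.831ms (3/2)
2. 1168.831ms @ 3/2 + 1168.831ms (3/2)
3. 2337.662ms @ 3 + 779.221ms (1)
4. 3116.883ms @ 4 + 1558.442ms (2)
5. 4675.325ms @ 6 + 1558.442ms (2)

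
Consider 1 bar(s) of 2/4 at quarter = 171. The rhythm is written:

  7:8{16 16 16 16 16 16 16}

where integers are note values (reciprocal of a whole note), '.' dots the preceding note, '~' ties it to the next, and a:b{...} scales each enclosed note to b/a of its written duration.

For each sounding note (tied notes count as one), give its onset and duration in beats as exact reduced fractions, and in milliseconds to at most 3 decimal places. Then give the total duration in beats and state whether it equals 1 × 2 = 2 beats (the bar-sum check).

1) 0.0ms=0b +100.251ms=2/7b
2) 100.251ms=2/7b +100.251ms=2/7b
3) 200.501ms=4/7b +100.251ms=2/7b
4) 300.752ms=6/7b +100.251ms=2/7b
5) 401.003ms=8/7b +100.251ms=2/7b
6) 501.253ms=10/7b +100.251ms=2/7b
7) 601.504ms=12/7b +100.251ms=2/7b
Σ=2b of 2 (171bpm 2/4) — PASS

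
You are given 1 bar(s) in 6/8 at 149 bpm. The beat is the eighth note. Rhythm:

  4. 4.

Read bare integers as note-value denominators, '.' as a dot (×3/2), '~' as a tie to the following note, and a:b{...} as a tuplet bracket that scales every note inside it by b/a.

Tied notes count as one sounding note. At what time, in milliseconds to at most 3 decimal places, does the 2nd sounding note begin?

1. 0.0ms @ 0 + 1208.054ms (3)
2. 1208.054ms @ 3 + 1208.054ms (3)

note 2 onset = 3b = 1208.054ms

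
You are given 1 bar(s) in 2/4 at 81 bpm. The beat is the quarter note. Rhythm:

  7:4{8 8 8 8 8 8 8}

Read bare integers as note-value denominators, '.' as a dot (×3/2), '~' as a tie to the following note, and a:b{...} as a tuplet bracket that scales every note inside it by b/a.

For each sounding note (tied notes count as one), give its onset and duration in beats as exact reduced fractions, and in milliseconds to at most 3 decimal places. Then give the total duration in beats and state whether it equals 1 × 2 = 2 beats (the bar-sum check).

1) 0.0ms=0b +211.64ms=2/7b
2) 211.64ms=2/7b +211.64ms=2/7b
3) 423.28ms=4/7b +211.64ms=2/7b
4) 634.921ms=6/7b +211.64ms=2/7b
5) 846.561ms=8/7b +211.64ms=2/7b
6) 1058.201ms=10/7b +211.64ms=2/7b
7) 1269.841ms=12/7b +211.64ms=2/7b
Σ=2b of 2 (81bpm 2/4) — PASS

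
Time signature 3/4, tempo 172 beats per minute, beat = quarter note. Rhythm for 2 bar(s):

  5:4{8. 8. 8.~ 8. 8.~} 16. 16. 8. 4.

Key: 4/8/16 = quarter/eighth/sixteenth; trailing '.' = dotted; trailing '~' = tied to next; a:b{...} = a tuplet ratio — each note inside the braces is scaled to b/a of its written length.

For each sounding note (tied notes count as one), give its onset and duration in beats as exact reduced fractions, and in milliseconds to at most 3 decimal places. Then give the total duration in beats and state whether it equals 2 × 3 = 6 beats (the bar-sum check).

1) 0.0ms=0b +209.302ms=3/5b
2) 209.302ms=3/5b +209.302ms=3/5b
3) 418.605ms=6/5b +418.605ms=6/5b
4) 837.209ms=12/5b +340.116ms=39/40b
5) 1177.326ms=27/8b +130.814ms=3/8b
6) 1308.14ms=15/4b +261.628ms=3/4b
7) 1569.767ms=9/2b +523.256ms=3/2b
Σ=6b of 6 (172bpm 3/4) — PASS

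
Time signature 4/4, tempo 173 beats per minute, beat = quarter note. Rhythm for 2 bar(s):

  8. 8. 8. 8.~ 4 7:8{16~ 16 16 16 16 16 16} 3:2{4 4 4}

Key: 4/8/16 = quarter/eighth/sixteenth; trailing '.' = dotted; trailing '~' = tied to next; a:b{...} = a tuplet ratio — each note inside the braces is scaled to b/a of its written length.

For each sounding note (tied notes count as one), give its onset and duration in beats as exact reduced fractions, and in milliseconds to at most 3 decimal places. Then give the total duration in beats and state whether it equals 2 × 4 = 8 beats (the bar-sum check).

1) 0.0ms=0b +260.116ms=3/4b
2) 260.116ms=3/4b +260.116ms=3/4b
3) 520.231ms=3/2b +260.116ms=3/4b
4) 780.347ms=9/4b +606.936ms=7/4b
5) 1387.283ms=4b +198.183ms=4/7b
6) 1585.467ms=32/7b +99.092ms=2/7b
7) 1684.558ms=34/7b +99.092ms=2/7b
8) 1783.65ms=36/7b +99.092ms=2/7b
9) 1882.742ms=38/7b +99.092ms=2/7b
10) 1981.833ms=40/7b +99.092ms=2/7b
11) 2080.925ms=6b +231.214ms=2/3b
12) 2312.139ms=20/3b +231.214ms=2/3b
13) 2543.353ms=22/3b +231.214ms=2/3b
Σ=8b of 8 (173bpm 4/4) — PASS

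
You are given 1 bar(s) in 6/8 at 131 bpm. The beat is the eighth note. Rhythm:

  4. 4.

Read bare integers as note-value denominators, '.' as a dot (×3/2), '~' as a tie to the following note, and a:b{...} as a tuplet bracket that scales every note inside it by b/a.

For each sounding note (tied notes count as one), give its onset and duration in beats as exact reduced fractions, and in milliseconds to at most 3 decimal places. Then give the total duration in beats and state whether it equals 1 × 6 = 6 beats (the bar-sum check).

1) 0.0ms=0b +1374.046ms=3b
2) 1374.046ms=3b +1374.046ms=3b
Σ=6b of 6 (131bpm 6/8) — PASS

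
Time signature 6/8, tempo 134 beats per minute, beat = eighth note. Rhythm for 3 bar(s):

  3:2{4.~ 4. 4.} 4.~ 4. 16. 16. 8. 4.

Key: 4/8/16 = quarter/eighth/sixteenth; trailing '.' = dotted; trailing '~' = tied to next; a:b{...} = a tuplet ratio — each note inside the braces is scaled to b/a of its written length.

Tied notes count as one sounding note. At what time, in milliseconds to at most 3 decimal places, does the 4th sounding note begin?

1. 0.0ms @ 0 + 1791.045ms (4)
2. 1791.045ms @ 4 + 895.522ms (2)
3. 2686.567ms @ 6 + 2686.567ms (6)
4. 5373.134ms @ 12 + 335.821ms (3/4)
5. 5708.955ms @ 51/4 + 335.821ms (3/4)
6. 6044.776ms @ 27/2 + 671.642ms (3/2)
7. 6716.418ms @ 15 + 1343.284ms (3)

note 4 onset = 12b = 5373.134ms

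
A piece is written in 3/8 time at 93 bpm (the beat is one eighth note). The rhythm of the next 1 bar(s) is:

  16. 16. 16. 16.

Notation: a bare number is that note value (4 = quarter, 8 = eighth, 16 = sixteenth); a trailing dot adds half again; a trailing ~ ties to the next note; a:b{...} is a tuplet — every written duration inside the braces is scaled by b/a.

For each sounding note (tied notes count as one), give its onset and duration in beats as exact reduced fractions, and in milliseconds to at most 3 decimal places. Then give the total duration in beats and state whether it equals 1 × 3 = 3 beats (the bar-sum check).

1) 0.0ms=0b +483.871ms=3/4b
2) 483.871ms=3/4b +483.871ms=3/4b
3) 967.742ms=3/2b +483.871ms=3/4b
4) 1451.613ms=9/4b +483.871ms=3/4b
Σ=3b of 3 (93bpm 3/8) — PASS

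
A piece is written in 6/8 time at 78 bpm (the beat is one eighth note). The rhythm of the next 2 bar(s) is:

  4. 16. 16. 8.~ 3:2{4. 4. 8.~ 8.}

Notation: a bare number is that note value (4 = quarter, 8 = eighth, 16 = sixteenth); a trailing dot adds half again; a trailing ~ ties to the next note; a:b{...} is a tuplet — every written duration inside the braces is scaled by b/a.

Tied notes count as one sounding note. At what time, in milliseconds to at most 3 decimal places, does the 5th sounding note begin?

note 5 onset = 8b = 6153.846ms

1. 0.0ms @ 0 + 2307.692ms (3)
2. 2307.692ms @ 3 + 576.923ms (3/4)
3. 2884.615ms @ 15/4 + 576.923ms (3/4)
4. 3461.538ms @ 9/2 + 2692.308ms (7/2)
5. 6153.846ms @ 8 + 1538.462ms (2)
6. 7692.308ms @ 10 + 1538.462ms (2)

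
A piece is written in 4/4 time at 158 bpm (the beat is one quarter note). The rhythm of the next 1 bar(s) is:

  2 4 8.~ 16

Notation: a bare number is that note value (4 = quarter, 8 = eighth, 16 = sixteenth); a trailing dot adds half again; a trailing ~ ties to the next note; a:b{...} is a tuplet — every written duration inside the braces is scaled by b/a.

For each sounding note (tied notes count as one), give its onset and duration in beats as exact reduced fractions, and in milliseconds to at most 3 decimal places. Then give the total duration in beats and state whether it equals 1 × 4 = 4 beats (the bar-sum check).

1) 0.0ms=0b +759.494ms=2b
2) 759.494ms=2b +379.747ms=1b
3) 1139.241ms=3b +379.747ms=1b
Σ=4b of 4 (158bpm 4/4) — PASS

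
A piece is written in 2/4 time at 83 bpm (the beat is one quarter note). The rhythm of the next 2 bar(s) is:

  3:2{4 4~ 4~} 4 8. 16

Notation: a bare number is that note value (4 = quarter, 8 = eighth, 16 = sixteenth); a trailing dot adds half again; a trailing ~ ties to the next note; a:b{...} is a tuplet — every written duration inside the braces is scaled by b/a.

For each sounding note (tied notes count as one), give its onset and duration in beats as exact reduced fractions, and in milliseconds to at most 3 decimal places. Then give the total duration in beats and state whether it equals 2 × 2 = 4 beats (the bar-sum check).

1) 0.0ms=0b +481.928ms=2/3b
2) 481.928ms=2/3b +1686.747ms=7/3b
3) 2168.675ms=3b +542.169ms=3/4b
4) 2710.843ms=15/4b +180.723ms=1/4b
Σ=4b of 4 (83bpm 2/4) — PASS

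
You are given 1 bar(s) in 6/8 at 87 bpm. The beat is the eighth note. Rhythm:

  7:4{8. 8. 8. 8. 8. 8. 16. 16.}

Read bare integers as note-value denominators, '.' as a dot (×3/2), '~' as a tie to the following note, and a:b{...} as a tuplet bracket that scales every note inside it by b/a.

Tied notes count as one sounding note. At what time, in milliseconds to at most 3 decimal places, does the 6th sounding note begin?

note 6 onset = 30/7b = 2955.665ms

1. 0.0ms @ 0 + 591.133ms (6/7)
2. 591.133ms @ 6/7 + 591.133ms (6/7)
3. 1182.266ms @ 12/7 + 591.133ms (6/7)
4. 1773.399ms @ 18/7 + 591.133ms (6/7)
5. 2364.532ms @ 24/7 + 591.133ms (6/7)
6. 2955.665ms @ 30/7 + 591.133ms (6/7)
7. 3546.798ms @ 36/7 + 295.567ms (3/7)
8. 3842.365ms @ 39/7 + 295.567ms (3/7)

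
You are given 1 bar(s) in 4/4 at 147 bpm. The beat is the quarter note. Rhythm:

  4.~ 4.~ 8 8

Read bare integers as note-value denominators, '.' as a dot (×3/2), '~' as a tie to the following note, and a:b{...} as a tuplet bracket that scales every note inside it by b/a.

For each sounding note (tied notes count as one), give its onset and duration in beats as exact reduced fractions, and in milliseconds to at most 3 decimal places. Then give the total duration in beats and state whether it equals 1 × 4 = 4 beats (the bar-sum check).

1) 0.0ms=0b +1428.571ms=7/2b
2) 1428.571ms=7/2b +204.082ms=1/2b
Σ=4b of 4 (147bpm 4/4) — PASS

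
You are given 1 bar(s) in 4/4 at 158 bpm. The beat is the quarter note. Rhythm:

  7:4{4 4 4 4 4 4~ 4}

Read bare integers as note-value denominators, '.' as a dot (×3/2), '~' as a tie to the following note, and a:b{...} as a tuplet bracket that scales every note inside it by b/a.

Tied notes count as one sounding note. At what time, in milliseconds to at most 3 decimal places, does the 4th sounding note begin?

1. 0.0ms @ 0 + 216.998ms (4/7)
2. 216.998ms @ 4/7 + 216.998ms (4/7)
3. 433.996ms @ 8/7 + 216.998ms (4/7)
4. 650.995ms @ 12/7 + 216.998ms (4/7)
5. 867.993ms @ 16/7 + 216.998ms (4/7)
6. 1084.991ms @ 20/7 + 433.996ms (8/7)

note 4 onset = 12/7b = 650.995ms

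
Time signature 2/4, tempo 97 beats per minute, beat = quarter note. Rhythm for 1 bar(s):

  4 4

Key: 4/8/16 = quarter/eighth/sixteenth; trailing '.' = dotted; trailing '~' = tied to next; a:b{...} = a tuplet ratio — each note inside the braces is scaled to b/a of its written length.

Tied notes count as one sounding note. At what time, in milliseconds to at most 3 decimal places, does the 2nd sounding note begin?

1. 0.0ms @ 0 + 618.557ms (1)
2. 618.557ms @ 1 + 618.557ms (1)

note 2 onset = 1b = 618.557ms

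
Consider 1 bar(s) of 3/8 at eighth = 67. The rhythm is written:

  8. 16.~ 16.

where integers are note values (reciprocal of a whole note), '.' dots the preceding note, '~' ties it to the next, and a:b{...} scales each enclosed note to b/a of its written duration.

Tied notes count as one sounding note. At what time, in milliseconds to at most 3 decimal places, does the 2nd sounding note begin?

1. 0.0ms @ 0 + 1343.284ms (3/2)
2. 1343.284ms @ 3/2 + 1343.284ms (3/2)

note 2 onset = 3/2b = 1343.284ms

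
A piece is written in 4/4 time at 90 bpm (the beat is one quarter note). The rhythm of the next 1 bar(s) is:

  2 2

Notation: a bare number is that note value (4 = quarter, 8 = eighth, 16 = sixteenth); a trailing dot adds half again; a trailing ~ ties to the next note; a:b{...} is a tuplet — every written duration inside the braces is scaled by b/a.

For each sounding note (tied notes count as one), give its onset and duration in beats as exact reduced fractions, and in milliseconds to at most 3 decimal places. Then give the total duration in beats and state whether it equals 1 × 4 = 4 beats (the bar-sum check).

1) 0.0ms=0b +1333.333ms=2b
2) 1333.333ms=2b +1333.333ms=2b
Σ=4b of 4 (90bpm 4/4) — PASS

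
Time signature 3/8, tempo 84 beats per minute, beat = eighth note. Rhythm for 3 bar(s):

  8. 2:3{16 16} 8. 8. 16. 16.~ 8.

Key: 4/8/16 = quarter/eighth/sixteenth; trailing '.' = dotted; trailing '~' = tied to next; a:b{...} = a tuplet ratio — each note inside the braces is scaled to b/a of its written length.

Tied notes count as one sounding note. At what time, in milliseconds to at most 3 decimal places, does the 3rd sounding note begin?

note 3 onset = 9/4b = 1607.143ms

1. 0.0ms @ 0 + 1071.429ms (3/2)
2. 1071.429ms @ 3/2 + 535.714ms (3/4)
3. 1607.143ms @ 9/4 + 535.714ms (3/4)
4. 2142.857ms @ 3 + 1071.429ms (3/2)
5. 3214.286ms @ 9/2 + 1071.429ms (3/2)
6. 4285.714ms @ 6 + 535.714ms (3/4)
7. 4821.429ms @ 27/4 + 1607.143ms (9/4)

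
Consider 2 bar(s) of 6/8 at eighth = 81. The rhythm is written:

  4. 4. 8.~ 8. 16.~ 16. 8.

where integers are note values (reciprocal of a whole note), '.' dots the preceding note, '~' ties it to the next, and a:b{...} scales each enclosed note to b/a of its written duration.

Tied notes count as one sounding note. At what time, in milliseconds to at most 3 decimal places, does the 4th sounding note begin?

1. 0.0ms @ 0 + 2222.222ms (3)
2. 2222.222ms @ 3 + 2222.222ms (3)
3. 4444.444ms @ 6 + 2222.222ms (3)
4. 6666.667ms @ 9 + 1111.111ms (3/2)
5. 7777.778ms @ 21/2 + 1111.111ms (3/2)

note 4 onset = 9b = 6666.667ms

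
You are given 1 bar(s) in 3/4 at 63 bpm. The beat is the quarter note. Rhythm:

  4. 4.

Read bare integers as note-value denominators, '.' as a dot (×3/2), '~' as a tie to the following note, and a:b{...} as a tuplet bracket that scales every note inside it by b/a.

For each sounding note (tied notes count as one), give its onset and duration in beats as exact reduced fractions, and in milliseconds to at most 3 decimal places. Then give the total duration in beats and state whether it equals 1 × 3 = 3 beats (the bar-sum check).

1) 0.0ms=0b +1428.571ms=3/2b
2) 1428.571ms=3/2b +1428.571ms=3/2b
Σ=3b of 3 (63bpm 3/4) — PASS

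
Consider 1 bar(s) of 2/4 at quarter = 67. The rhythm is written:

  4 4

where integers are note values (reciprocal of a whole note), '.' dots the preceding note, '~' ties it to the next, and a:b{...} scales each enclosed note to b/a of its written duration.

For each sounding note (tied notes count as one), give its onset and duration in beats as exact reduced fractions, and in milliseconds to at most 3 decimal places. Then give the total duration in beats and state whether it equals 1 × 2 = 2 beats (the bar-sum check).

1) 0.0ms=0b +895.522ms=1b
2) 895.522ms=1b +895.522ms=1b
Σ=2b of 2 (67bpm 2/4) — PASS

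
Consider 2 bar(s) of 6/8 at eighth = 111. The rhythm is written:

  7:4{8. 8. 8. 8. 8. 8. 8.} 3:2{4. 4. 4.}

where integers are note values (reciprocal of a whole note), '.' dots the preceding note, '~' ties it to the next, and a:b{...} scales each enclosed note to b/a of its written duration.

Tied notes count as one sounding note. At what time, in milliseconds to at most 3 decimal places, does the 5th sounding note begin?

1. 0.0ms @ 0 + 463.32ms (6/7)
2. 463.32ms @ 6/7 + 463.32ms (6/7)
3. 926.641ms @ 12/7 + 463.32ms (6/7)
4. 1389.961ms @ 18/7 + 463.32ms (6/7)
5. 1853.282ms @ 24/7 + 463.32ms (6/7)
6. 2316.602ms @ 30/7 + 463.32ms (6/7)
7. 2779.923ms @ 36/7 + 463.32ms (6/7)
8. 3243.243ms @ 6 + 1081.081ms (2)
9. 4324.324ms @ 8 + 1081.081ms (2)
10. 5405.405ms @ 10 + 1081.081ms (2)

note 5 onset = 24/7b = 1853.282ms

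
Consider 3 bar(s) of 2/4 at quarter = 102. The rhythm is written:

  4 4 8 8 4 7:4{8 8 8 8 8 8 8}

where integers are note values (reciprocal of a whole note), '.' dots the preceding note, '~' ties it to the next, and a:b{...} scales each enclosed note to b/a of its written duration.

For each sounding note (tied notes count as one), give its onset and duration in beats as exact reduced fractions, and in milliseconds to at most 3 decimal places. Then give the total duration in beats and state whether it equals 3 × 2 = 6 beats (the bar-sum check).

1) 0.0ms=0b +588.235ms=1b
2) 588.235ms=1b +588.235ms=1b
3) 1176.471ms=2b +294.118ms=1/2b
4) 1470.588ms=5/2b +294.118ms=1/2b
5) 1764.706ms=3b +588.235ms=1b
6) 2352.941ms=4b +168.067ms=2/7b
7) 2521.008ms=30/7b +168.067ms=2/7b
8) 2689.076ms=32/7b +168.067ms=2/7b
9) 2857.143ms=34/7b +168.067ms=2/7b
10) 3025.21ms=36/7b +168.067ms=2/7b
11) 3193.277ms=38/7b +168.067ms=2/7b
12) 3361.345ms=40/7b +168.067ms=2/7b
Σ=6b of 6 (102bpm 2/4) — PASS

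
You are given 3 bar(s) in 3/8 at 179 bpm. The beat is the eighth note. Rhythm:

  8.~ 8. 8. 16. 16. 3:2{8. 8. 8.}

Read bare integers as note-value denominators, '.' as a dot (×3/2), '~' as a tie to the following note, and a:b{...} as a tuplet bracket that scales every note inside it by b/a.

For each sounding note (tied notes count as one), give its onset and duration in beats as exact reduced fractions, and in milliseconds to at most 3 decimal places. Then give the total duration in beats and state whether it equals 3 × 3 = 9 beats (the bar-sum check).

1) 0.0ms=0b +1005.587ms=3b
2) 1005.587ms=3b +502.793ms=3/2b
3) 1508.38ms=9/2b +251.397ms=3/4b
4) 1759.777ms=21/4b +251.397ms=3/4b
5) 2011.173ms=6b +335.196ms=1b
6) 2346.369ms=7b +335.196ms=1b
7) 2681.564ms=8b +335.196ms=1b
Σ=9b of 9 (179bpm 3/8) — PASS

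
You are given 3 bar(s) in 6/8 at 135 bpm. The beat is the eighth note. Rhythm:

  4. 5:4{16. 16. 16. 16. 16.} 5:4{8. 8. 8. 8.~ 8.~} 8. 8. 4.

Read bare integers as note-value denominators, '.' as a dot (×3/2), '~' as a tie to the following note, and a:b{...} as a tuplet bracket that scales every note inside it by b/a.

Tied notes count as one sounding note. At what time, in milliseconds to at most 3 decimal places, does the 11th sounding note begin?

note 11 onset = 27/2b = 6000.0ms

1. 0.0ms @ 0 + 1333.333ms (3)
2. 1333.333ms @ 3 + 266.667ms (3/5)
3. 1600.0ms @ 18/5 + 266.667ms (3/5)
4. 1866.667ms @ 21/5 + 266.667ms (3/5)
5. 2133.333ms @ 24/5 + 266.667ms (3/5)
6. 2400.0ms @ 27/5 + 266.667ms (3/5)
7. 2666.667ms @ 6 + 533.333ms (6/5)
8. 3200.0ms @ 36/5 + 533.333ms (6/5)
9. 3733.333ms @ 42/5 + 533.333ms (6/5)
10. 4266.667ms @ 48/5 + 1733.333ms (39/10)
11. 6000.0ms @ 27/2 + 666.667ms (3/2)
12. 6666.667ms @ 15 + 1333.333ms (3)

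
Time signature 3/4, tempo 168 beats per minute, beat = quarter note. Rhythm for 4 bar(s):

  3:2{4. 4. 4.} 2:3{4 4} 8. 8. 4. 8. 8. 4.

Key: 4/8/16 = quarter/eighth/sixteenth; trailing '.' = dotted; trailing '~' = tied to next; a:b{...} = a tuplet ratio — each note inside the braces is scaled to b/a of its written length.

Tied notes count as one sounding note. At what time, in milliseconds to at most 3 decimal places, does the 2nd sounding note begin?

1. 0.0ms @ 0 + 357.143ms (1)
2. 357.143ms @ 1 + 357.143ms (1)
3. 714.286ms @ 2 + 357.143ms (1)
4. 1071.429ms @ 3 + 535.714ms (3/2)
5. 1607.143ms @ 9/2 + 535.714ms (3/2)
6. 2142.857ms @ 6 + 267.857ms (3/4)
7. 2410.714ms @ 27/4 + 267.857ms (3/4)
8. 2678.571ms @ 15/2 + 535.714ms (3/2)
9. 3214.286ms @ 9 + 267.857ms (3/4)
10. 3482.143ms @ 39/4 + 267.857ms (3/4)
11. 3750.0ms @ 21/2 + 535.714ms (3/2)

note 2 onset = 1b = 357.143ms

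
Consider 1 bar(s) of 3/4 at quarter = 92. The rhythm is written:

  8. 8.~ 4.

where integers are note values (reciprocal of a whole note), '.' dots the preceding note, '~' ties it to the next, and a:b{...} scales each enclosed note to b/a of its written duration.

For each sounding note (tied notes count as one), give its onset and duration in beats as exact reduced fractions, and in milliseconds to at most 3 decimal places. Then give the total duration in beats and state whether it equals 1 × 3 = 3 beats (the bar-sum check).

1) 0.0ms=0b +489.13ms=3/4b
2) 489.13ms=3/4b +1467.391ms=9/4b
Σ=3b of 3 (92bpm 3/4) — PASS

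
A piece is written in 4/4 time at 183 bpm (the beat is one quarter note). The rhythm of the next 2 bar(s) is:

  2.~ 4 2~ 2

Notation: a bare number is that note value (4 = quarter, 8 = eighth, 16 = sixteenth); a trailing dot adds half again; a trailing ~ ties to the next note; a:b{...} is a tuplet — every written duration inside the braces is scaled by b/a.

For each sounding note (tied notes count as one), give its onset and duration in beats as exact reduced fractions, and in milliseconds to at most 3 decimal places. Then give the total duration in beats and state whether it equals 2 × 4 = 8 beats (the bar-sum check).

1) 0.0ms=0b +1311.475ms=4b
2) 1311.475ms=4b +1311.475ms=4b
Σ=8b of 8 (183bpm 4/4) — PASS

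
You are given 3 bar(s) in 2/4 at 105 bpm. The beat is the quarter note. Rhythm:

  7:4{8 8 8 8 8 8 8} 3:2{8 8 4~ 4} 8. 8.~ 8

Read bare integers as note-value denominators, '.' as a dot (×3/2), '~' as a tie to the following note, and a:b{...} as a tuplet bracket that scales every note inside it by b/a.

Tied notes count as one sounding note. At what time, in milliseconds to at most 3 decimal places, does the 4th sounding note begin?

note 4 onset = 6/7b = 489.796ms

1. 0.0ms @ 0 + 163.265ms (2/7)
2. 163.265ms @ 2/7 + 163.265ms (2/7)
3. 326.531ms @ 4/7 + 163.265ms (2/7)
4. 489.796ms @ 6/7 + 163.265ms (2/7)
5. 653.061ms @ 8/7 + 163.265ms (2/7)
6. 816.327ms @ 10/7 + 163.265ms (2/7)
7. 979.592ms @ 12/7 + 163.265ms (2/7)
8. 1142.857ms @ 2 + 190.476ms (1/3)
9. 1333.333ms @ 7/3 + 190.476ms (1/3)
10. 1523.81ms @ 8/3 + 761.905ms (4/3)
11. 2285.714ms @ 4 + 428.571ms (3/4)
12. 2714.286ms @ 19/4 + 714.286ms (5/4)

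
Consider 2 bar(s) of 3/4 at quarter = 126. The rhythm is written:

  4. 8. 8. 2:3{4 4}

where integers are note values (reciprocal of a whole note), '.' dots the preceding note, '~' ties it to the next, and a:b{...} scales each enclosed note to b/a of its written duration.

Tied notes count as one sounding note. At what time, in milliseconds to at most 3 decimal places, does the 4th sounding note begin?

note 4 onset = 3b = 1428.571ms

1. 0.0ms @ 0 + 714.286ms (3/2)
2. 714.286ms @ 3/2 + 357.143ms (3/4)
3. 1071.429ms @ 9/4 + 357.143ms (3/4)
4. 1428.571ms @ 3 + 714.286ms (3/2)
5. 2142.857ms @ 9/2 + 714.286ms (3/2)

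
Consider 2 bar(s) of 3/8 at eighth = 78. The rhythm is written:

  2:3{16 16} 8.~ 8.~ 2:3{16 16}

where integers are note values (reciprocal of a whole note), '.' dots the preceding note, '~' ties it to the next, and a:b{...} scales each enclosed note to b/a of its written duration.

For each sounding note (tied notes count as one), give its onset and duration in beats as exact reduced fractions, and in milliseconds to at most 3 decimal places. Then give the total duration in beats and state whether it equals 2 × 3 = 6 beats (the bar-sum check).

1) 0.0ms=0b +576.923ms=3/4b
2) 576.923ms=3/4b +576.923ms=3/4b
3) 1153.846ms=3/2b +2884.615ms=15/4b
4) 4038.462ms=21/4b +576.923ms=3/4b
Σ=6b of 6 (78bpm 3/8) — PASS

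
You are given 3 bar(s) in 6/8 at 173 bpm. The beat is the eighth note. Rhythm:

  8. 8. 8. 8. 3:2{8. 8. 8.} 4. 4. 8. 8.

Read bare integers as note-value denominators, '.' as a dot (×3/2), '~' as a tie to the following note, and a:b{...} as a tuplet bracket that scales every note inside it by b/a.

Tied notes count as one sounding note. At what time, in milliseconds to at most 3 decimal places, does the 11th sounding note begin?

note 11 onset = 33/2b = 5722.543ms

1. 0.0ms @ 0 + 520.231ms (3/2)
2. 520.231ms @ 3/2 + 520.231ms (3/2)
3. 1040.462ms @ 3 + 520.231ms (3/2)
4. 1560.694ms @ 9/2 + 520.231ms (3/2)
5. 2080.925ms @ 6 + 346.821ms (1)
6. 2427.746ms @ 7 + 346.821ms (1)
7. 2774.566ms @ 8 + 346.821ms (1)
8. 3121.387ms @ 9 + 1040.462ms (3)
9. 4161.85ms @ 12 + 1040.462ms (3)
10. 5202.312ms @ 15 + 520.231ms (3/2)
11. 5722.543ms @ 33/2 + 520.231ms (3/2)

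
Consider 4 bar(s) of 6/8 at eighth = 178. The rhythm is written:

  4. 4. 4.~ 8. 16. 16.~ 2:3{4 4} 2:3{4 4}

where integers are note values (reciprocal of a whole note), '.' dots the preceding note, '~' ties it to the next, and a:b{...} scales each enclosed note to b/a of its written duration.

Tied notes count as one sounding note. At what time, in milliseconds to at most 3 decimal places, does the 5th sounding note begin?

note 5 onset = 45/4b = 3792.135ms

1. 0.0ms @ 0 + 1011.236ms (3)
2. 1011.236ms @ 3 + 1011.236ms (3)
3. 2022.472ms @ 6 + 1516.854ms (9/2)
4. 3539.326ms @ 21/2 + 252.809ms (3/4)
5. 3792.135ms @ 45/4 + 1264.045ms (15/4)
6. 5056.18ms @ 15 + 1011.236ms (3)
7. 6067.416ms @ 18 + 1011.236ms (3)
8. 7078.652ms @ 21 + 1011.236ms (3)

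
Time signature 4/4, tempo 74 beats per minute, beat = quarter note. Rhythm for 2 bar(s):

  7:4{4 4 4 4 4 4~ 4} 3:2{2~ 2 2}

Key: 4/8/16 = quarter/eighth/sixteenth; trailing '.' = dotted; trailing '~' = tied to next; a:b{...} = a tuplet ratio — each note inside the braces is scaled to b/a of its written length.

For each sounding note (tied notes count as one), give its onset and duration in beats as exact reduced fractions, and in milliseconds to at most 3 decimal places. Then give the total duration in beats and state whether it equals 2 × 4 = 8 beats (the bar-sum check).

1) 0.0ms=0b +463.32ms=4/7b
2) 463.32ms=4/7b +463.32ms=4/7b
3) 926.641ms=8/7b +463.32ms=4/7b
4) 1389.961ms=12/7b +463.32ms=4/7b
5) 1853.282ms=16/7b +463.32ms=4/7b
6) 2316.602ms=20/7b +926.641ms=8/7b
7) 3243.243ms=4b +2162.162ms=8/3b
8) 5405.405ms=20/3b +1081.081ms=4/3b
Σ=8b of 8 (74bpm 4/4) — PASS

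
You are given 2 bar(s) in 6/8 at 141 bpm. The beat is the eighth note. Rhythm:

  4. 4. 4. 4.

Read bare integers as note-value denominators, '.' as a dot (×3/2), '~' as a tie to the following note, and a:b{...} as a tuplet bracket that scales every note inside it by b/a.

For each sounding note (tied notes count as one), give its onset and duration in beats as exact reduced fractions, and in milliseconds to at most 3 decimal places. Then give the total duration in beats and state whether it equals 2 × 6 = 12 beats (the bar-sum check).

1) 0.0ms=0b +1276.596ms=3b
2) 1276.596ms=3b +1276.596ms=3b
3) 2553.191ms=6b +1276.596ms=3b
4) 3829.787ms=9b +1276.596ms=3b
Σ=12b of 12 (141bpm 6/8) — PASS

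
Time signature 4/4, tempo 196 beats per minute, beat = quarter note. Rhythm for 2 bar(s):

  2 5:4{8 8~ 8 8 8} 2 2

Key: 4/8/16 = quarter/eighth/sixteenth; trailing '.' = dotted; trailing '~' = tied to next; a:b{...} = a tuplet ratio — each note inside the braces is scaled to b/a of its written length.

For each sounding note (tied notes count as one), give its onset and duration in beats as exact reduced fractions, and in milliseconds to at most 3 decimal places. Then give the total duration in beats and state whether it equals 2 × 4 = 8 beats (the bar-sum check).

1) 0.0ms=0b +612.245ms=2b
2) 612.245ms=2b +122.449ms=2/5b
3) 734.694ms=12/5b +244.898ms=4/5b
4) 979.592ms=16/5b +122.449ms=2/5b
5) 1102.041ms=18/5b +122.449ms=2/5b
6) 1224.49ms=4b +612.245ms=2b
7) 1836.735ms=6b +612.245ms=2b
Σ=8b of 8 (196bpm 4/4) — PASS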